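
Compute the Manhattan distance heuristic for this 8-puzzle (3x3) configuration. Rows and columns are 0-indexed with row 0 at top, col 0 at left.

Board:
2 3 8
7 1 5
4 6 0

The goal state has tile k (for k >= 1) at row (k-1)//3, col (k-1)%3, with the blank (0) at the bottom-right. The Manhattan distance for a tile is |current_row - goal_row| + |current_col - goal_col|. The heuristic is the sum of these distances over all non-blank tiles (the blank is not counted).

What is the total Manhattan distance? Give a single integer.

Answer: 12

Derivation:
Tile 2: at (0,0), goal (0,1), distance |0-0|+|0-1| = 1
Tile 3: at (0,1), goal (0,2), distance |0-0|+|1-2| = 1
Tile 8: at (0,2), goal (2,1), distance |0-2|+|2-1| = 3
Tile 7: at (1,0), goal (2,0), distance |1-2|+|0-0| = 1
Tile 1: at (1,1), goal (0,0), distance |1-0|+|1-0| = 2
Tile 5: at (1,2), goal (1,1), distance |1-1|+|2-1| = 1
Tile 4: at (2,0), goal (1,0), distance |2-1|+|0-0| = 1
Tile 6: at (2,1), goal (1,2), distance |2-1|+|1-2| = 2
Sum: 1 + 1 + 3 + 1 + 2 + 1 + 1 + 2 = 12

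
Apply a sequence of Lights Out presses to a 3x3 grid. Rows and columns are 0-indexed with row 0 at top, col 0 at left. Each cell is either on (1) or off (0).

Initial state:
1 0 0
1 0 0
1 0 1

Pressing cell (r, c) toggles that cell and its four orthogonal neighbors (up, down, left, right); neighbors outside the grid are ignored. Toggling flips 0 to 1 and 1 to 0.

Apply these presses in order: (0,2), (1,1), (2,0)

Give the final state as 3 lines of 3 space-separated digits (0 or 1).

Answer: 1 0 1
1 1 0
0 0 1

Derivation:
After press 1 at (0,2):
1 1 1
1 0 1
1 0 1

After press 2 at (1,1):
1 0 1
0 1 0
1 1 1

After press 3 at (2,0):
1 0 1
1 1 0
0 0 1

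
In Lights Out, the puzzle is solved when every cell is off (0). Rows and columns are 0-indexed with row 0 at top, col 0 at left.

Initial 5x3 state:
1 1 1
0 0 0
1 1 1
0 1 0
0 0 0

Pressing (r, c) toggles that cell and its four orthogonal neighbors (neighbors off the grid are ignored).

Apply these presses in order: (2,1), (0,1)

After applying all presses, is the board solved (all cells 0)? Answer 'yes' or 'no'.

Answer: yes

Derivation:
After press 1 at (2,1):
1 1 1
0 1 0
0 0 0
0 0 0
0 0 0

After press 2 at (0,1):
0 0 0
0 0 0
0 0 0
0 0 0
0 0 0

Lights still on: 0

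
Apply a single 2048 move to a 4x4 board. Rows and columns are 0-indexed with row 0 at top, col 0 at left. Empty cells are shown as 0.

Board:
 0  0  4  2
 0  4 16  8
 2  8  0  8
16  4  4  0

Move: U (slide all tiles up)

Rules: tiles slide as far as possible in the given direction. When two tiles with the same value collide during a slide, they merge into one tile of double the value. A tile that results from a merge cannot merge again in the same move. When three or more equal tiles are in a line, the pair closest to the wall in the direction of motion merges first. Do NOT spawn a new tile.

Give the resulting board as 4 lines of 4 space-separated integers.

Answer:  2  4  4  2
16  8 16 16
 0  4  4  0
 0  0  0  0

Derivation:
Slide up:
col 0: [0, 0, 2, 16] -> [2, 16, 0, 0]
col 1: [0, 4, 8, 4] -> [4, 8, 4, 0]
col 2: [4, 16, 0, 4] -> [4, 16, 4, 0]
col 3: [2, 8, 8, 0] -> [2, 16, 0, 0]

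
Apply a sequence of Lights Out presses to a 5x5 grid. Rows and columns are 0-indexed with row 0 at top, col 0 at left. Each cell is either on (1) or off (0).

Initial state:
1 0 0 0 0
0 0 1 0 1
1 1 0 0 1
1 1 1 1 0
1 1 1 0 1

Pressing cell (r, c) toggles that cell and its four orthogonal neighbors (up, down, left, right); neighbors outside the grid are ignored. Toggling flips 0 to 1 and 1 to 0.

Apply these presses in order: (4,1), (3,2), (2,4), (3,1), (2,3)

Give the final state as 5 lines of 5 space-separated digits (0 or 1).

After press 1 at (4,1):
1 0 0 0 0
0 0 1 0 1
1 1 0 0 1
1 0 1 1 0
0 0 0 0 1

After press 2 at (3,2):
1 0 0 0 0
0 0 1 0 1
1 1 1 0 1
1 1 0 0 0
0 0 1 0 1

After press 3 at (2,4):
1 0 0 0 0
0 0 1 0 0
1 1 1 1 0
1 1 0 0 1
0 0 1 0 1

After press 4 at (3,1):
1 0 0 0 0
0 0 1 0 0
1 0 1 1 0
0 0 1 0 1
0 1 1 0 1

After press 5 at (2,3):
1 0 0 0 0
0 0 1 1 0
1 0 0 0 1
0 0 1 1 1
0 1 1 0 1

Answer: 1 0 0 0 0
0 0 1 1 0
1 0 0 0 1
0 0 1 1 1
0 1 1 0 1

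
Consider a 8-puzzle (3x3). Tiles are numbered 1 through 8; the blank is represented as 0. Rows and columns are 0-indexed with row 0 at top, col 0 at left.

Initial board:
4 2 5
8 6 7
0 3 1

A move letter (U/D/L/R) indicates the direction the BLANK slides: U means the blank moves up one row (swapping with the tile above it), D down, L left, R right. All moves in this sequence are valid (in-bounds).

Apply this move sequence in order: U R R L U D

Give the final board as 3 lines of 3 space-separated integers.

Answer: 4 2 5
6 0 7
8 3 1

Derivation:
After move 1 (U):
4 2 5
0 6 7
8 3 1

After move 2 (R):
4 2 5
6 0 7
8 3 1

After move 3 (R):
4 2 5
6 7 0
8 3 1

After move 4 (L):
4 2 5
6 0 7
8 3 1

After move 5 (U):
4 0 5
6 2 7
8 3 1

After move 6 (D):
4 2 5
6 0 7
8 3 1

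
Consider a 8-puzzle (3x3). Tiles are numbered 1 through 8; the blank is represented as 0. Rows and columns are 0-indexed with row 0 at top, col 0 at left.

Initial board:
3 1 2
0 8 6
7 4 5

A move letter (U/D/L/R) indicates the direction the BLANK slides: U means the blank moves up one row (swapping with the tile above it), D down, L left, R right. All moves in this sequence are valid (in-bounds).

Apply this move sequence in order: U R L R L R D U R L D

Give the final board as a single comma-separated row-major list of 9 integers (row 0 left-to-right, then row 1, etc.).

After move 1 (U):
0 1 2
3 8 6
7 4 5

After move 2 (R):
1 0 2
3 8 6
7 4 5

After move 3 (L):
0 1 2
3 8 6
7 4 5

After move 4 (R):
1 0 2
3 8 6
7 4 5

After move 5 (L):
0 1 2
3 8 6
7 4 5

After move 6 (R):
1 0 2
3 8 6
7 4 5

After move 7 (D):
1 8 2
3 0 6
7 4 5

After move 8 (U):
1 0 2
3 8 6
7 4 5

After move 9 (R):
1 2 0
3 8 6
7 4 5

After move 10 (L):
1 0 2
3 8 6
7 4 5

After move 11 (D):
1 8 2
3 0 6
7 4 5

Answer: 1, 8, 2, 3, 0, 6, 7, 4, 5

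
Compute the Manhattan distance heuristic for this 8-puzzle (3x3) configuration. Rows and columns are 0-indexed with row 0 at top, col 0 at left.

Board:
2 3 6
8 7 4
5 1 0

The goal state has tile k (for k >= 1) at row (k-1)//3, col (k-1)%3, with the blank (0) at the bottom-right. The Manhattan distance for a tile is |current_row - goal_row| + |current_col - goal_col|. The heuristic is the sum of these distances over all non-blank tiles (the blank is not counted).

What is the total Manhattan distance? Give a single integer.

Tile 2: at (0,0), goal (0,1), distance |0-0|+|0-1| = 1
Tile 3: at (0,1), goal (0,2), distance |0-0|+|1-2| = 1
Tile 6: at (0,2), goal (1,2), distance |0-1|+|2-2| = 1
Tile 8: at (1,0), goal (2,1), distance |1-2|+|0-1| = 2
Tile 7: at (1,1), goal (2,0), distance |1-2|+|1-0| = 2
Tile 4: at (1,2), goal (1,0), distance |1-1|+|2-0| = 2
Tile 5: at (2,0), goal (1,1), distance |2-1|+|0-1| = 2
Tile 1: at (2,1), goal (0,0), distance |2-0|+|1-0| = 3
Sum: 1 + 1 + 1 + 2 + 2 + 2 + 2 + 3 = 14

Answer: 14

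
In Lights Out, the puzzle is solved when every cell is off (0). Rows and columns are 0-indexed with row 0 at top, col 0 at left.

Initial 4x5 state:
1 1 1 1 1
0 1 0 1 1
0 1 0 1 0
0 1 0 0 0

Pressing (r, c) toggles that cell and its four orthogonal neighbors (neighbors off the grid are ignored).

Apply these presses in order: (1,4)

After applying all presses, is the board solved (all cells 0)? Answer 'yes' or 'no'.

Answer: no

Derivation:
After press 1 at (1,4):
1 1 1 1 0
0 1 0 0 0
0 1 0 1 1
0 1 0 0 0

Lights still on: 9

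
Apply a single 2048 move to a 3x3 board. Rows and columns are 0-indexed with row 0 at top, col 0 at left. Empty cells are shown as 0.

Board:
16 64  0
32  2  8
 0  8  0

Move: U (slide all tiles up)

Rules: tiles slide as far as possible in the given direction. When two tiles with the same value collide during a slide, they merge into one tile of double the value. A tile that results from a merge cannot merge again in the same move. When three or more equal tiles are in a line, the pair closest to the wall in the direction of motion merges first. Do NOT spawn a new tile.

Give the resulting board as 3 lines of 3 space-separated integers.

Slide up:
col 0: [16, 32, 0] -> [16, 32, 0]
col 1: [64, 2, 8] -> [64, 2, 8]
col 2: [0, 8, 0] -> [8, 0, 0]

Answer: 16 64  8
32  2  0
 0  8  0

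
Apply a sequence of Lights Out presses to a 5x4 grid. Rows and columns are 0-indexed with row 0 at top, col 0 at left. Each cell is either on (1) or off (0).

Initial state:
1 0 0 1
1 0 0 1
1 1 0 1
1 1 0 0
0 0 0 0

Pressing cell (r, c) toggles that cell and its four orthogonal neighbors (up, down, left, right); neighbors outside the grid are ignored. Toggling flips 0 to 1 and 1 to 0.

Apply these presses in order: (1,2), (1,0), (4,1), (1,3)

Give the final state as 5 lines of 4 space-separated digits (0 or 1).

After press 1 at (1,2):
1 0 1 1
1 1 1 0
1 1 1 1
1 1 0 0
0 0 0 0

After press 2 at (1,0):
0 0 1 1
0 0 1 0
0 1 1 1
1 1 0 0
0 0 0 0

After press 3 at (4,1):
0 0 1 1
0 0 1 0
0 1 1 1
1 0 0 0
1 1 1 0

After press 4 at (1,3):
0 0 1 0
0 0 0 1
0 1 1 0
1 0 0 0
1 1 1 0

Answer: 0 0 1 0
0 0 0 1
0 1 1 0
1 0 0 0
1 1 1 0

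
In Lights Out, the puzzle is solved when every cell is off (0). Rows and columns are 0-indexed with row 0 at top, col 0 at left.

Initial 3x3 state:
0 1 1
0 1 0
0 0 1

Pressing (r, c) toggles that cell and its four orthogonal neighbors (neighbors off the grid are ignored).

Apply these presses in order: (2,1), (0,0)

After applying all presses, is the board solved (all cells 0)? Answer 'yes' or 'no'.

After press 1 at (2,1):
0 1 1
0 0 0
1 1 0

After press 2 at (0,0):
1 0 1
1 0 0
1 1 0

Lights still on: 5

Answer: no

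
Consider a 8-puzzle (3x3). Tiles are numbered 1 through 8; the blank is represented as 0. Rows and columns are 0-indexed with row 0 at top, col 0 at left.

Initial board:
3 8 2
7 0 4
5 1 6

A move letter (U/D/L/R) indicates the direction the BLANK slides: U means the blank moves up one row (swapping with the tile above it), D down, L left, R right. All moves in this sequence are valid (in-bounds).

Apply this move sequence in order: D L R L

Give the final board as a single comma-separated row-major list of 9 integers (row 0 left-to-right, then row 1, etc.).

After move 1 (D):
3 8 2
7 1 4
5 0 6

After move 2 (L):
3 8 2
7 1 4
0 5 6

After move 3 (R):
3 8 2
7 1 4
5 0 6

After move 4 (L):
3 8 2
7 1 4
0 5 6

Answer: 3, 8, 2, 7, 1, 4, 0, 5, 6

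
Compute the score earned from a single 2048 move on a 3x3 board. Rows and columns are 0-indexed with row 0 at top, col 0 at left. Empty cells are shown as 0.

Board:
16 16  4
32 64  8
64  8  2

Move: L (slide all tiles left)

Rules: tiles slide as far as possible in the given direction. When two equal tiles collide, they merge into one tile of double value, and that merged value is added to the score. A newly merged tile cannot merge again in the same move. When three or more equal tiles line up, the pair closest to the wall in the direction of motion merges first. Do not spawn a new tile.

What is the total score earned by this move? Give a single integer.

Slide left:
row 0: [16, 16, 4] -> [32, 4, 0]  score +32 (running 32)
row 1: [32, 64, 8] -> [32, 64, 8]  score +0 (running 32)
row 2: [64, 8, 2] -> [64, 8, 2]  score +0 (running 32)
Board after move:
32  4  0
32 64  8
64  8  2

Answer: 32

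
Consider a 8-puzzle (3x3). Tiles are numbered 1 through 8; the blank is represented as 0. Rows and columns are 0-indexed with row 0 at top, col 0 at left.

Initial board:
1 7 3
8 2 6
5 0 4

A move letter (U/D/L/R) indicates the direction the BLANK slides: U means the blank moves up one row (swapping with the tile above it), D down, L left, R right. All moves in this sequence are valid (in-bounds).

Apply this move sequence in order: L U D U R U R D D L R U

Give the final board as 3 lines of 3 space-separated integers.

After move 1 (L):
1 7 3
8 2 6
0 5 4

After move 2 (U):
1 7 3
0 2 6
8 5 4

After move 3 (D):
1 7 3
8 2 6
0 5 4

After move 4 (U):
1 7 3
0 2 6
8 5 4

After move 5 (R):
1 7 3
2 0 6
8 5 4

After move 6 (U):
1 0 3
2 7 6
8 5 4

After move 7 (R):
1 3 0
2 7 6
8 5 4

After move 8 (D):
1 3 6
2 7 0
8 5 4

After move 9 (D):
1 3 6
2 7 4
8 5 0

After move 10 (L):
1 3 6
2 7 4
8 0 5

After move 11 (R):
1 3 6
2 7 4
8 5 0

After move 12 (U):
1 3 6
2 7 0
8 5 4

Answer: 1 3 6
2 7 0
8 5 4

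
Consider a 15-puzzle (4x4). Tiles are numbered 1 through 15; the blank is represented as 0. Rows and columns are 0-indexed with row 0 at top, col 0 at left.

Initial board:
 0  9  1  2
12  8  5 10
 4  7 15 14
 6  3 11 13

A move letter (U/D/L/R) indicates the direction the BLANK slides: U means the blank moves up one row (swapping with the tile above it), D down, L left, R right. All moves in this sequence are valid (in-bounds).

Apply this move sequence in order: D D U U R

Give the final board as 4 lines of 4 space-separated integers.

Answer:  9  0  1  2
12  8  5 10
 4  7 15 14
 6  3 11 13

Derivation:
After move 1 (D):
12  9  1  2
 0  8  5 10
 4  7 15 14
 6  3 11 13

After move 2 (D):
12  9  1  2
 4  8  5 10
 0  7 15 14
 6  3 11 13

After move 3 (U):
12  9  1  2
 0  8  5 10
 4  7 15 14
 6  3 11 13

After move 4 (U):
 0  9  1  2
12  8  5 10
 4  7 15 14
 6  3 11 13

After move 5 (R):
 9  0  1  2
12  8  5 10
 4  7 15 14
 6  3 11 13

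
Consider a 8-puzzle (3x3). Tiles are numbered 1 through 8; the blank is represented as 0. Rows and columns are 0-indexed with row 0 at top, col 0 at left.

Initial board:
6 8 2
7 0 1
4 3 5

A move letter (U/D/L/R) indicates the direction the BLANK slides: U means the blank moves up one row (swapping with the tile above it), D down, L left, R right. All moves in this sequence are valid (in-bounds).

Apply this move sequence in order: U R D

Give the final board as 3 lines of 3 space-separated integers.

After move 1 (U):
6 0 2
7 8 1
4 3 5

After move 2 (R):
6 2 0
7 8 1
4 3 5

After move 3 (D):
6 2 1
7 8 0
4 3 5

Answer: 6 2 1
7 8 0
4 3 5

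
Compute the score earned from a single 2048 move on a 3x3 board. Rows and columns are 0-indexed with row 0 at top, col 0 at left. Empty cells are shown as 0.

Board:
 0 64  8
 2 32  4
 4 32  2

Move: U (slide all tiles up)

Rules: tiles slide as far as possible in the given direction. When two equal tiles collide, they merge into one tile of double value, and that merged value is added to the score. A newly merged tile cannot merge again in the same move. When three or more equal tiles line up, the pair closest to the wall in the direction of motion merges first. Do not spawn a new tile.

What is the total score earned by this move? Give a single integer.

Answer: 64

Derivation:
Slide up:
col 0: [0, 2, 4] -> [2, 4, 0]  score +0 (running 0)
col 1: [64, 32, 32] -> [64, 64, 0]  score +64 (running 64)
col 2: [8, 4, 2] -> [8, 4, 2]  score +0 (running 64)
Board after move:
 2 64  8
 4 64  4
 0  0  2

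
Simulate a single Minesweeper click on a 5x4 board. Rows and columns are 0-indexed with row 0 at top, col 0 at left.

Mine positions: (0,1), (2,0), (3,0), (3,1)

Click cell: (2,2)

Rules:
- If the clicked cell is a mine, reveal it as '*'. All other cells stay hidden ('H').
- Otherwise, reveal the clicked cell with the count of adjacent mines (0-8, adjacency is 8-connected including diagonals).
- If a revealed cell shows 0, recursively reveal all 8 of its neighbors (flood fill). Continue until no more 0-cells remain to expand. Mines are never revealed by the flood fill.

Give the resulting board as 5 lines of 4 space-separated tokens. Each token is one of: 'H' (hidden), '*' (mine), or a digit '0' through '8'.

H H H H
H H H H
H H 1 H
H H H H
H H H H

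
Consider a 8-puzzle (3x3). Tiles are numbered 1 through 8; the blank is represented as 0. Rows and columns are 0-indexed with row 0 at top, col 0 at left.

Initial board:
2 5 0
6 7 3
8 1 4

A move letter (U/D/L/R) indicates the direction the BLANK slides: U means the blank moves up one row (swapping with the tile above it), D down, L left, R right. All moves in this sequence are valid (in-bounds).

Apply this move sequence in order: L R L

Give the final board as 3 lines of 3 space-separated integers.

After move 1 (L):
2 0 5
6 7 3
8 1 4

After move 2 (R):
2 5 0
6 7 3
8 1 4

After move 3 (L):
2 0 5
6 7 3
8 1 4

Answer: 2 0 5
6 7 3
8 1 4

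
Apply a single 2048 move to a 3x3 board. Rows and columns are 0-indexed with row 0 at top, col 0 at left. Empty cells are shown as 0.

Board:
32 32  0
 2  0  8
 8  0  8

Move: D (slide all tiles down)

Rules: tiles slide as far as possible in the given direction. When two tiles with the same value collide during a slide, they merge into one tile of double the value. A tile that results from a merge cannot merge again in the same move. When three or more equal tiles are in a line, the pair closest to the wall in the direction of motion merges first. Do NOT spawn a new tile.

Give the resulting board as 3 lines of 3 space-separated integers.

Slide down:
col 0: [32, 2, 8] -> [32, 2, 8]
col 1: [32, 0, 0] -> [0, 0, 32]
col 2: [0, 8, 8] -> [0, 0, 16]

Answer: 32  0  0
 2  0  0
 8 32 16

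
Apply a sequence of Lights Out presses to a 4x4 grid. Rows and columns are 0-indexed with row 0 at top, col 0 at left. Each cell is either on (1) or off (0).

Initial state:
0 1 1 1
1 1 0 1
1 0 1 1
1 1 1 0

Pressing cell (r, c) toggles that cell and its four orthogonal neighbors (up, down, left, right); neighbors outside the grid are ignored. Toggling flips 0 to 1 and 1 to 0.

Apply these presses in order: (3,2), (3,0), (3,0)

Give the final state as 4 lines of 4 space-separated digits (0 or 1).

Answer: 0 1 1 1
1 1 0 1
1 0 0 1
1 0 0 1

Derivation:
After press 1 at (3,2):
0 1 1 1
1 1 0 1
1 0 0 1
1 0 0 1

After press 2 at (3,0):
0 1 1 1
1 1 0 1
0 0 0 1
0 1 0 1

After press 3 at (3,0):
0 1 1 1
1 1 0 1
1 0 0 1
1 0 0 1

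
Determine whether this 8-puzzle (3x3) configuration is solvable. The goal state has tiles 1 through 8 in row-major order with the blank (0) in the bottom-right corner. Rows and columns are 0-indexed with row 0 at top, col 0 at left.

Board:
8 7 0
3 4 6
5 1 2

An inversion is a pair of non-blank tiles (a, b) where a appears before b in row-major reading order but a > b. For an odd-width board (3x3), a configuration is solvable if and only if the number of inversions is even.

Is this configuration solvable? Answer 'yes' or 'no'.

Inversions (pairs i<j in row-major order where tile[i] > tile[j] > 0): 22
22 is even, so the puzzle is solvable.

Answer: yes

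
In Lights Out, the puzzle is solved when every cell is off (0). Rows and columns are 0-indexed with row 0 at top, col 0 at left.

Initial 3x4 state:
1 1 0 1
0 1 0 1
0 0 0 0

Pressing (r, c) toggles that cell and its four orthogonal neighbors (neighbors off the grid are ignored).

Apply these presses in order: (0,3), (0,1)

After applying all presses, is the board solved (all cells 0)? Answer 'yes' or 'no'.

Answer: yes

Derivation:
After press 1 at (0,3):
1 1 1 0
0 1 0 0
0 0 0 0

After press 2 at (0,1):
0 0 0 0
0 0 0 0
0 0 0 0

Lights still on: 0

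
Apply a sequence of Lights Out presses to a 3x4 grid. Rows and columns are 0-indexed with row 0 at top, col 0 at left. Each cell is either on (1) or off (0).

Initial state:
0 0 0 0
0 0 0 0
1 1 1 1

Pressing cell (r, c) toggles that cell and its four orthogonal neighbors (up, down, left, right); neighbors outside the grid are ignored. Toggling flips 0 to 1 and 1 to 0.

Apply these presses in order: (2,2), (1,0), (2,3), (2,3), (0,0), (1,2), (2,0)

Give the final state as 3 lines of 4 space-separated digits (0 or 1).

After press 1 at (2,2):
0 0 0 0
0 0 1 0
1 0 0 0

After press 2 at (1,0):
1 0 0 0
1 1 1 0
0 0 0 0

After press 3 at (2,3):
1 0 0 0
1 1 1 1
0 0 1 1

After press 4 at (2,3):
1 0 0 0
1 1 1 0
0 0 0 0

After press 5 at (0,0):
0 1 0 0
0 1 1 0
0 0 0 0

After press 6 at (1,2):
0 1 1 0
0 0 0 1
0 0 1 0

After press 7 at (2,0):
0 1 1 0
1 0 0 1
1 1 1 0

Answer: 0 1 1 0
1 0 0 1
1 1 1 0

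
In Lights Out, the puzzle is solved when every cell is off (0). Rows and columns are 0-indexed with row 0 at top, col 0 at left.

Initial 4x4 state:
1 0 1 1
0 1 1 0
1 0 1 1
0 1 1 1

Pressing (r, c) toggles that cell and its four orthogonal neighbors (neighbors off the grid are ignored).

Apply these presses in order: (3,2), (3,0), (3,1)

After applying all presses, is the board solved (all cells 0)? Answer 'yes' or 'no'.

Answer: no

Derivation:
After press 1 at (3,2):
1 0 1 1
0 1 1 0
1 0 0 1
0 0 0 0

After press 2 at (3,0):
1 0 1 1
0 1 1 0
0 0 0 1
1 1 0 0

After press 3 at (3,1):
1 0 1 1
0 1 1 0
0 1 0 1
0 0 1 0

Lights still on: 8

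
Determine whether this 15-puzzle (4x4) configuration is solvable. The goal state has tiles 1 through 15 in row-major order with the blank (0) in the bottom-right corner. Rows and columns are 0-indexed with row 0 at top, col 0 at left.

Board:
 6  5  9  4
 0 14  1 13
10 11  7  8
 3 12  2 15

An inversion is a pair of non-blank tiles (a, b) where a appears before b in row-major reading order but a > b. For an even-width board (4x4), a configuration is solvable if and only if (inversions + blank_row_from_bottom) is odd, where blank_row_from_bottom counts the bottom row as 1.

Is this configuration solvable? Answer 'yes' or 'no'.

Inversions: 48
Blank is in row 1 (0-indexed from top), which is row 3 counting from the bottom (bottom = 1).
48 + 3 = 51, which is odd, so the puzzle is solvable.

Answer: yes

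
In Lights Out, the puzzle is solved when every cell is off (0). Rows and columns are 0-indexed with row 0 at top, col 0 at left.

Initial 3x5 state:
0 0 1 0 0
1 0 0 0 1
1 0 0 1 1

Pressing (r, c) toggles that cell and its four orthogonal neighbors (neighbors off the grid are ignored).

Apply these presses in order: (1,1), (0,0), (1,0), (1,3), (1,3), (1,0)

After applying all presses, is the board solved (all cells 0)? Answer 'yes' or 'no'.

After press 1 at (1,1):
0 1 1 0 0
0 1 1 0 1
1 1 0 1 1

After press 2 at (0,0):
1 0 1 0 0
1 1 1 0 1
1 1 0 1 1

After press 3 at (1,0):
0 0 1 0 0
0 0 1 0 1
0 1 0 1 1

After press 4 at (1,3):
0 0 1 1 0
0 0 0 1 0
0 1 0 0 1

After press 5 at (1,3):
0 0 1 0 0
0 0 1 0 1
0 1 0 1 1

After press 6 at (1,0):
1 0 1 0 0
1 1 1 0 1
1 1 0 1 1

Lights still on: 10

Answer: no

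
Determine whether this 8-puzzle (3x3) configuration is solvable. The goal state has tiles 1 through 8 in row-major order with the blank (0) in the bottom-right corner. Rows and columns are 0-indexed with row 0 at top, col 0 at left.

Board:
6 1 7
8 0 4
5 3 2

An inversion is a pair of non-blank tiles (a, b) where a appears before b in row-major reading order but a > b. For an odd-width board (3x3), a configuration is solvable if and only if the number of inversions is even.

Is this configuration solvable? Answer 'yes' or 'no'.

Inversions (pairs i<j in row-major order where tile[i] > tile[j] > 0): 18
18 is even, so the puzzle is solvable.

Answer: yes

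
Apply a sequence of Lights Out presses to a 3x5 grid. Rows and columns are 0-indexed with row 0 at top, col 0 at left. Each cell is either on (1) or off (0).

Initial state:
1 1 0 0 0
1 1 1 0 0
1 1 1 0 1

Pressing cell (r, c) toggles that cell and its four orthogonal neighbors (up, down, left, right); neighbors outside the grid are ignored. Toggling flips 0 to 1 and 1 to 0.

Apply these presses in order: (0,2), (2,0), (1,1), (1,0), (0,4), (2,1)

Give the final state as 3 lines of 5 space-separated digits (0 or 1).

After press 1 at (0,2):
1 0 1 1 0
1 1 0 0 0
1 1 1 0 1

After press 2 at (2,0):
1 0 1 1 0
0 1 0 0 0
0 0 1 0 1

After press 3 at (1,1):
1 1 1 1 0
1 0 1 0 0
0 1 1 0 1

After press 4 at (1,0):
0 1 1 1 0
0 1 1 0 0
1 1 1 0 1

After press 5 at (0,4):
0 1 1 0 1
0 1 1 0 1
1 1 1 0 1

After press 6 at (2,1):
0 1 1 0 1
0 0 1 0 1
0 0 0 0 1

Answer: 0 1 1 0 1
0 0 1 0 1
0 0 0 0 1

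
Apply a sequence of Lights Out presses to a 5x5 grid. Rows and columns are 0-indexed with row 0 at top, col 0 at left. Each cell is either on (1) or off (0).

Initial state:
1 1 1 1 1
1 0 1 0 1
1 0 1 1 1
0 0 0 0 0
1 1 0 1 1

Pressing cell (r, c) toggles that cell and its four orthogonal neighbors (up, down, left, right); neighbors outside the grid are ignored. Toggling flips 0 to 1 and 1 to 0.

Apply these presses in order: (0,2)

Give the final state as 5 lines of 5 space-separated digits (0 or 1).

After press 1 at (0,2):
1 0 0 0 1
1 0 0 0 1
1 0 1 1 1
0 0 0 0 0
1 1 0 1 1

Answer: 1 0 0 0 1
1 0 0 0 1
1 0 1 1 1
0 0 0 0 0
1 1 0 1 1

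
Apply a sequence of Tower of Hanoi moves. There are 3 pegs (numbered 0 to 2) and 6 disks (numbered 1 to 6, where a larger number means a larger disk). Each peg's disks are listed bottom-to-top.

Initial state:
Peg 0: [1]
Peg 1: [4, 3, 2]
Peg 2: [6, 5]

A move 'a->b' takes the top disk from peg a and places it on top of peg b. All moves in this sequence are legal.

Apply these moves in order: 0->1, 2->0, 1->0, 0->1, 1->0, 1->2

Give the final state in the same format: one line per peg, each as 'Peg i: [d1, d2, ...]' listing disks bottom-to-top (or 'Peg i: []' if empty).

Answer: Peg 0: [5, 1]
Peg 1: [4, 3]
Peg 2: [6, 2]

Derivation:
After move 1 (0->1):
Peg 0: []
Peg 1: [4, 3, 2, 1]
Peg 2: [6, 5]

After move 2 (2->0):
Peg 0: [5]
Peg 1: [4, 3, 2, 1]
Peg 2: [6]

After move 3 (1->0):
Peg 0: [5, 1]
Peg 1: [4, 3, 2]
Peg 2: [6]

After move 4 (0->1):
Peg 0: [5]
Peg 1: [4, 3, 2, 1]
Peg 2: [6]

After move 5 (1->0):
Peg 0: [5, 1]
Peg 1: [4, 3, 2]
Peg 2: [6]

After move 6 (1->2):
Peg 0: [5, 1]
Peg 1: [4, 3]
Peg 2: [6, 2]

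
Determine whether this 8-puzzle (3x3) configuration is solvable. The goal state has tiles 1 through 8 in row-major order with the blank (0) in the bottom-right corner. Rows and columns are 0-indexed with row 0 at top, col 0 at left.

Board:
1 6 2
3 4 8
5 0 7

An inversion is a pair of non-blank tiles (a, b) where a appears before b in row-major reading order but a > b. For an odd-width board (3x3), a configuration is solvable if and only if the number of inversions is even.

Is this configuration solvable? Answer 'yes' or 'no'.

Answer: yes

Derivation:
Inversions (pairs i<j in row-major order where tile[i] > tile[j] > 0): 6
6 is even, so the puzzle is solvable.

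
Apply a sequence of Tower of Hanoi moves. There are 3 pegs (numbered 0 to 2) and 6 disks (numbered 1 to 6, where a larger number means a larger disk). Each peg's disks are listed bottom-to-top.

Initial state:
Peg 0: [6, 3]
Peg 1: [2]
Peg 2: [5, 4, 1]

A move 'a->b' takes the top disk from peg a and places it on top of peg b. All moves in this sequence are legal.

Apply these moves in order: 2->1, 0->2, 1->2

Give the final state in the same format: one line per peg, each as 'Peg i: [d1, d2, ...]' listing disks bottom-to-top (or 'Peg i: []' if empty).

Answer: Peg 0: [6]
Peg 1: [2]
Peg 2: [5, 4, 3, 1]

Derivation:
After move 1 (2->1):
Peg 0: [6, 3]
Peg 1: [2, 1]
Peg 2: [5, 4]

After move 2 (0->2):
Peg 0: [6]
Peg 1: [2, 1]
Peg 2: [5, 4, 3]

After move 3 (1->2):
Peg 0: [6]
Peg 1: [2]
Peg 2: [5, 4, 3, 1]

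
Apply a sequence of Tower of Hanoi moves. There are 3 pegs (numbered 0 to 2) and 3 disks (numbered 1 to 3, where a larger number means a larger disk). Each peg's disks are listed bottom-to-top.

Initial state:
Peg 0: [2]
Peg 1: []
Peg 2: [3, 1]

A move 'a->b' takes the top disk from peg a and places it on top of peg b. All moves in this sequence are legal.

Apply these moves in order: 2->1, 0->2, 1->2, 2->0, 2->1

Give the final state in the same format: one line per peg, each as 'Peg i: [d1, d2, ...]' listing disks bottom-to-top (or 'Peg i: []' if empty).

After move 1 (2->1):
Peg 0: [2]
Peg 1: [1]
Peg 2: [3]

After move 2 (0->2):
Peg 0: []
Peg 1: [1]
Peg 2: [3, 2]

After move 3 (1->2):
Peg 0: []
Peg 1: []
Peg 2: [3, 2, 1]

After move 4 (2->0):
Peg 0: [1]
Peg 1: []
Peg 2: [3, 2]

After move 5 (2->1):
Peg 0: [1]
Peg 1: [2]
Peg 2: [3]

Answer: Peg 0: [1]
Peg 1: [2]
Peg 2: [3]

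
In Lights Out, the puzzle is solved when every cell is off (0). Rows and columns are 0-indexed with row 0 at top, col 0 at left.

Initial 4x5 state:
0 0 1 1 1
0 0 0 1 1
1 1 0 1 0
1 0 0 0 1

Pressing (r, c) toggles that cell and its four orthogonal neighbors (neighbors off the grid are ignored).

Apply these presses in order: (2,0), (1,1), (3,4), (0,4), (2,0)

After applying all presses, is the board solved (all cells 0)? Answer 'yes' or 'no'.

After press 1 at (2,0):
0 0 1 1 1
1 0 0 1 1
0 0 0 1 0
0 0 0 0 1

After press 2 at (1,1):
0 1 1 1 1
0 1 1 1 1
0 1 0 1 0
0 0 0 0 1

After press 3 at (3,4):
0 1 1 1 1
0 1 1 1 1
0 1 0 1 1
0 0 0 1 0

After press 4 at (0,4):
0 1 1 0 0
0 1 1 1 0
0 1 0 1 1
0 0 0 1 0

After press 5 at (2,0):
0 1 1 0 0
1 1 1 1 0
1 0 0 1 1
1 0 0 1 0

Lights still on: 11

Answer: no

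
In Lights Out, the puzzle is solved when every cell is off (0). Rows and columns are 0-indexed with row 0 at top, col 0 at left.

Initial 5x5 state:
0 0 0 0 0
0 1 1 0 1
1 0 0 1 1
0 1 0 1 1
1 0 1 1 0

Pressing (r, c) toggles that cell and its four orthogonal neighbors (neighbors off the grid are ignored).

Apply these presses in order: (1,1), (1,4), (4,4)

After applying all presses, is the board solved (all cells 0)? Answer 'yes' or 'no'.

After press 1 at (1,1):
0 1 0 0 0
1 0 0 0 1
1 1 0 1 1
0 1 0 1 1
1 0 1 1 0

After press 2 at (1,4):
0 1 0 0 1
1 0 0 1 0
1 1 0 1 0
0 1 0 1 1
1 0 1 1 0

After press 3 at (4,4):
0 1 0 0 1
1 0 0 1 0
1 1 0 1 0
0 1 0 1 0
1 0 1 0 1

Lights still on: 12

Answer: no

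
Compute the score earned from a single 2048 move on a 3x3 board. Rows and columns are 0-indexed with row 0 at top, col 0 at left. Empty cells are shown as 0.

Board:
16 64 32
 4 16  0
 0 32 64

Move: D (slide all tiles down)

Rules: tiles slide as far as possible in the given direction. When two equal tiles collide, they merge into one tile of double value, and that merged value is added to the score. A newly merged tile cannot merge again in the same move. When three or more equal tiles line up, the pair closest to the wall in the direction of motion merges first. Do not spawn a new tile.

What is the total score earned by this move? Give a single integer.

Answer: 0

Derivation:
Slide down:
col 0: [16, 4, 0] -> [0, 16, 4]  score +0 (running 0)
col 1: [64, 16, 32] -> [64, 16, 32]  score +0 (running 0)
col 2: [32, 0, 64] -> [0, 32, 64]  score +0 (running 0)
Board after move:
 0 64  0
16 16 32
 4 32 64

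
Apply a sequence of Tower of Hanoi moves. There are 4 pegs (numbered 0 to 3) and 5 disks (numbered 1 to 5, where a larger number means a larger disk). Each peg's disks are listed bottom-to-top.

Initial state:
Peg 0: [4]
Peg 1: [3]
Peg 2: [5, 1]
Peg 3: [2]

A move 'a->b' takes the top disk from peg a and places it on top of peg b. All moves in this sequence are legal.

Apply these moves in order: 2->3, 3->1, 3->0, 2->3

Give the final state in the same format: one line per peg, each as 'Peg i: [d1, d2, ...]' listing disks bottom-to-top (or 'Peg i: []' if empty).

Answer: Peg 0: [4, 2]
Peg 1: [3, 1]
Peg 2: []
Peg 3: [5]

Derivation:
After move 1 (2->3):
Peg 0: [4]
Peg 1: [3]
Peg 2: [5]
Peg 3: [2, 1]

After move 2 (3->1):
Peg 0: [4]
Peg 1: [3, 1]
Peg 2: [5]
Peg 3: [2]

After move 3 (3->0):
Peg 0: [4, 2]
Peg 1: [3, 1]
Peg 2: [5]
Peg 3: []

After move 4 (2->3):
Peg 0: [4, 2]
Peg 1: [3, 1]
Peg 2: []
Peg 3: [5]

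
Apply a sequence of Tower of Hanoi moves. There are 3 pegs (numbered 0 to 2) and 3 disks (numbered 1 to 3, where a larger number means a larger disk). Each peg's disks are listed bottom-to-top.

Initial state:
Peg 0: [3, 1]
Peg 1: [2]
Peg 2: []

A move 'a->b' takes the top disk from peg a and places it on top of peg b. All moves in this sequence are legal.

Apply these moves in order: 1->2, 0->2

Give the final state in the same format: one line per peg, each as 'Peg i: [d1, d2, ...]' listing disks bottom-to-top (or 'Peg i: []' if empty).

After move 1 (1->2):
Peg 0: [3, 1]
Peg 1: []
Peg 2: [2]

After move 2 (0->2):
Peg 0: [3]
Peg 1: []
Peg 2: [2, 1]

Answer: Peg 0: [3]
Peg 1: []
Peg 2: [2, 1]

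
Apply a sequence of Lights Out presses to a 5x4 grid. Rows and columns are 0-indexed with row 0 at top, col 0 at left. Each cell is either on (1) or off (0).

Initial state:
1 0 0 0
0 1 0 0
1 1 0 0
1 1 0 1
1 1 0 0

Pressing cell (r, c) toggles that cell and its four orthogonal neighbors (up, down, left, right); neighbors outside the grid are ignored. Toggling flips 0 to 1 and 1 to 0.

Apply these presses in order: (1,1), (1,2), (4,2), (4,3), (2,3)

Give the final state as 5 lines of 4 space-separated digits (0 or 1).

Answer: 1 1 1 0
1 1 0 0
1 0 0 1
1 1 1 1
1 0 0 0

Derivation:
After press 1 at (1,1):
1 1 0 0
1 0 1 0
1 0 0 0
1 1 0 1
1 1 0 0

After press 2 at (1,2):
1 1 1 0
1 1 0 1
1 0 1 0
1 1 0 1
1 1 0 0

After press 3 at (4,2):
1 1 1 0
1 1 0 1
1 0 1 0
1 1 1 1
1 0 1 1

After press 4 at (4,3):
1 1 1 0
1 1 0 1
1 0 1 0
1 1 1 0
1 0 0 0

After press 5 at (2,3):
1 1 1 0
1 1 0 0
1 0 0 1
1 1 1 1
1 0 0 0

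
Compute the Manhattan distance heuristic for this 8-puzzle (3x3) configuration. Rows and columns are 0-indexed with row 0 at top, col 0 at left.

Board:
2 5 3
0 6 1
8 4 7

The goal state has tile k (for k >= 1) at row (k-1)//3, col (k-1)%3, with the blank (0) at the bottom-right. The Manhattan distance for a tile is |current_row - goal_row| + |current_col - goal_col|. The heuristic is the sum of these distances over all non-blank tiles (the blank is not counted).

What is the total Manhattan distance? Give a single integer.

Answer: 11

Derivation:
Tile 2: (0,0)->(0,1) = 1
Tile 5: (0,1)->(1,1) = 1
Tile 3: (0,2)->(0,2) = 0
Tile 6: (1,1)->(1,2) = 1
Tile 1: (1,2)->(0,0) = 3
Tile 8: (2,0)->(2,1) = 1
Tile 4: (2,1)->(1,0) = 2
Tile 7: (2,2)->(2,0) = 2
Sum: 1 + 1 + 0 + 1 + 3 + 1 + 2 + 2 = 11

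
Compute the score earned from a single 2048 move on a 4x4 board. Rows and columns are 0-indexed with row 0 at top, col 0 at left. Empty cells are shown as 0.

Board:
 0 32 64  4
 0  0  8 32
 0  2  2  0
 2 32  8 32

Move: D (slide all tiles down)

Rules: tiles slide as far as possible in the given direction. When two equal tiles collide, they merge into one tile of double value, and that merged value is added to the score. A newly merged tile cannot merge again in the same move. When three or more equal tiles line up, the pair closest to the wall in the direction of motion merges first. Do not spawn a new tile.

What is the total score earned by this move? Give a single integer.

Answer: 64

Derivation:
Slide down:
col 0: [0, 0, 0, 2] -> [0, 0, 0, 2]  score +0 (running 0)
col 1: [32, 0, 2, 32] -> [0, 32, 2, 32]  score +0 (running 0)
col 2: [64, 8, 2, 8] -> [64, 8, 2, 8]  score +0 (running 0)
col 3: [4, 32, 0, 32] -> [0, 0, 4, 64]  score +64 (running 64)
Board after move:
 0  0 64  0
 0 32  8  0
 0  2  2  4
 2 32  8 64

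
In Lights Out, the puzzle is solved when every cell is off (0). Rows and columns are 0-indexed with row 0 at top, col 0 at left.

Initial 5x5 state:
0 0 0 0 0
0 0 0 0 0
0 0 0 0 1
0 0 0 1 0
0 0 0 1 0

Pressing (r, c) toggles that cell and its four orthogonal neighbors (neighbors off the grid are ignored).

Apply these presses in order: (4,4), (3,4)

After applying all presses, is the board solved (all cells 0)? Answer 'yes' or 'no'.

After press 1 at (4,4):
0 0 0 0 0
0 0 0 0 0
0 0 0 0 1
0 0 0 1 1
0 0 0 0 1

After press 2 at (3,4):
0 0 0 0 0
0 0 0 0 0
0 0 0 0 0
0 0 0 0 0
0 0 0 0 0

Lights still on: 0

Answer: yes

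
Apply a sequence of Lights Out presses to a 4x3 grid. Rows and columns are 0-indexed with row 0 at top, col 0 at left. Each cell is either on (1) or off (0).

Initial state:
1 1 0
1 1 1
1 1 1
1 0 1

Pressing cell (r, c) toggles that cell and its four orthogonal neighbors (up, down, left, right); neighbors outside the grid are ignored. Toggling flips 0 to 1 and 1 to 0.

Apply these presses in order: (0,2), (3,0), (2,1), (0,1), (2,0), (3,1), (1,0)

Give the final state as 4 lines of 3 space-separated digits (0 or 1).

Answer: 1 1 0
1 0 0
1 0 0
0 1 0

Derivation:
After press 1 at (0,2):
1 0 1
1 1 0
1 1 1
1 0 1

After press 2 at (3,0):
1 0 1
1 1 0
0 1 1
0 1 1

After press 3 at (2,1):
1 0 1
1 0 0
1 0 0
0 0 1

After press 4 at (0,1):
0 1 0
1 1 0
1 0 0
0 0 1

After press 5 at (2,0):
0 1 0
0 1 0
0 1 0
1 0 1

After press 6 at (3,1):
0 1 0
0 1 0
0 0 0
0 1 0

After press 7 at (1,0):
1 1 0
1 0 0
1 0 0
0 1 0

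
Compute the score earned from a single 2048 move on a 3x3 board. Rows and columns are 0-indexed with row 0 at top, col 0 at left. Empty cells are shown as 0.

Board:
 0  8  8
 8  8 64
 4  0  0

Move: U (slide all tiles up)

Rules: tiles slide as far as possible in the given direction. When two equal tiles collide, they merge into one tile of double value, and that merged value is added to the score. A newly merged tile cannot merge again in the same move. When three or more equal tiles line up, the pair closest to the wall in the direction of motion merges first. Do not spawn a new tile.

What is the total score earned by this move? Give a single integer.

Slide up:
col 0: [0, 8, 4] -> [8, 4, 0]  score +0 (running 0)
col 1: [8, 8, 0] -> [16, 0, 0]  score +16 (running 16)
col 2: [8, 64, 0] -> [8, 64, 0]  score +0 (running 16)
Board after move:
 8 16  8
 4  0 64
 0  0  0

Answer: 16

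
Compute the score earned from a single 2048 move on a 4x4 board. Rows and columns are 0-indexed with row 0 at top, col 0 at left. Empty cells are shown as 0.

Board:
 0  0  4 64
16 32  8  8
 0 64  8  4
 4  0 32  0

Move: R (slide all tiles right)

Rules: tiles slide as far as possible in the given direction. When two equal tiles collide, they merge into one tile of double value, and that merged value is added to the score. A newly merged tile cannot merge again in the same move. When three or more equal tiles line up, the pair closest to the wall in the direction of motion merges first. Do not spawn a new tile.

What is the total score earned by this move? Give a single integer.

Answer: 16

Derivation:
Slide right:
row 0: [0, 0, 4, 64] -> [0, 0, 4, 64]  score +0 (running 0)
row 1: [16, 32, 8, 8] -> [0, 16, 32, 16]  score +16 (running 16)
row 2: [0, 64, 8, 4] -> [0, 64, 8, 4]  score +0 (running 16)
row 3: [4, 0, 32, 0] -> [0, 0, 4, 32]  score +0 (running 16)
Board after move:
 0  0  4 64
 0 16 32 16
 0 64  8  4
 0  0  4 32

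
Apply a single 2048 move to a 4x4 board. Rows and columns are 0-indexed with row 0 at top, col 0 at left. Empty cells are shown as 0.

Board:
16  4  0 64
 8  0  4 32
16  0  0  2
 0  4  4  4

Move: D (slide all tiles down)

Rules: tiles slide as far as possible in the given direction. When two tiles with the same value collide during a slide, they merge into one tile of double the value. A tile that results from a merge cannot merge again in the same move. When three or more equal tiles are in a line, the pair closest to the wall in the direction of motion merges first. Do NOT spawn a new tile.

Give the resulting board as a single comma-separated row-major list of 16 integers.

Answer: 0, 0, 0, 64, 16, 0, 0, 32, 8, 0, 0, 2, 16, 8, 8, 4

Derivation:
Slide down:
col 0: [16, 8, 16, 0] -> [0, 16, 8, 16]
col 1: [4, 0, 0, 4] -> [0, 0, 0, 8]
col 2: [0, 4, 0, 4] -> [0, 0, 0, 8]
col 3: [64, 32, 2, 4] -> [64, 32, 2, 4]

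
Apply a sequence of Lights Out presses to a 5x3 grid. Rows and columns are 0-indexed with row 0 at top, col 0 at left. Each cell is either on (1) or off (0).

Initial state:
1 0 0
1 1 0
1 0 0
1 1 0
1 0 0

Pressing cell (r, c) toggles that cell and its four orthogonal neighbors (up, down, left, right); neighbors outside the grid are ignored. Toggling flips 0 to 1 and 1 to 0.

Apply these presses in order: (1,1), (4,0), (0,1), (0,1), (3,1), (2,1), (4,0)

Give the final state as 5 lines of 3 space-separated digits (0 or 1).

After press 1 at (1,1):
1 1 0
0 0 1
1 1 0
1 1 0
1 0 0

After press 2 at (4,0):
1 1 0
0 0 1
1 1 0
0 1 0
0 1 0

After press 3 at (0,1):
0 0 1
0 1 1
1 1 0
0 1 0
0 1 0

After press 4 at (0,1):
1 1 0
0 0 1
1 1 0
0 1 0
0 1 0

After press 5 at (3,1):
1 1 0
0 0 1
1 0 0
1 0 1
0 0 0

After press 6 at (2,1):
1 1 0
0 1 1
0 1 1
1 1 1
0 0 0

After press 7 at (4,0):
1 1 0
0 1 1
0 1 1
0 1 1
1 1 0

Answer: 1 1 0
0 1 1
0 1 1
0 1 1
1 1 0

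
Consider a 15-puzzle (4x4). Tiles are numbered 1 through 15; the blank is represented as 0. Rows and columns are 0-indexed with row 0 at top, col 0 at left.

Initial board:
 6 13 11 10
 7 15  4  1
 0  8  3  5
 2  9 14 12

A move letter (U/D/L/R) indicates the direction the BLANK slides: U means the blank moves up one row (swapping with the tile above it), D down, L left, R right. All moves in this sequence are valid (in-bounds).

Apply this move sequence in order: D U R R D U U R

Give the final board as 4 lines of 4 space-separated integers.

Answer:  6 13 11 10
 7 15  1  0
 8  3  4  5
 2  9 14 12

Derivation:
After move 1 (D):
 6 13 11 10
 7 15  4  1
 2  8  3  5
 0  9 14 12

After move 2 (U):
 6 13 11 10
 7 15  4  1
 0  8  3  5
 2  9 14 12

After move 3 (R):
 6 13 11 10
 7 15  4  1
 8  0  3  5
 2  9 14 12

After move 4 (R):
 6 13 11 10
 7 15  4  1
 8  3  0  5
 2  9 14 12

After move 5 (D):
 6 13 11 10
 7 15  4  1
 8  3 14  5
 2  9  0 12

After move 6 (U):
 6 13 11 10
 7 15  4  1
 8  3  0  5
 2  9 14 12

After move 7 (U):
 6 13 11 10
 7 15  0  1
 8  3  4  5
 2  9 14 12

After move 8 (R):
 6 13 11 10
 7 15  1  0
 8  3  4  5
 2  9 14 12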